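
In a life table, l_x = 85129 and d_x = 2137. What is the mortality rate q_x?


q_x = d_x / l_x
= 2137 / 85129
= 0.0251


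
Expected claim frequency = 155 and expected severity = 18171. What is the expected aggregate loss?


E[S] = E[N] * E[X]
= 155 * 18171
= 2.8165e+06


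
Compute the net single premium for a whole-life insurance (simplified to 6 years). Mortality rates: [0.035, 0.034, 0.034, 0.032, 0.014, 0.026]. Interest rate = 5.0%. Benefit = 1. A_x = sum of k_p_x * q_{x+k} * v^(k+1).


v = 0.952381
Year 0: k_p_x=1.0, q=0.035, term=0.033333
Year 1: k_p_x=0.965, q=0.034, term=0.02976
Year 2: k_p_x=0.93219, q=0.034, term=0.027379
Year 3: k_p_x=0.900496, q=0.032, term=0.023707
Year 4: k_p_x=0.87168, q=0.014, term=0.009562
Year 5: k_p_x=0.859476, q=0.026, term=0.016675
A_x = 0.1404


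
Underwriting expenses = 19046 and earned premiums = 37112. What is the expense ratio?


Expense ratio = expenses / premiums
= 19046 / 37112
= 0.5132


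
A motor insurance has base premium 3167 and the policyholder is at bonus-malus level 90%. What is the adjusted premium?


adjusted = base * BM_level / 100
= 3167 * 90 / 100
= 3167 * 0.9
= 2850.3


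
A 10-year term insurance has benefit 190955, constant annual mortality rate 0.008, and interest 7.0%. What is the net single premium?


NSP = benefit * sum_{k=0}^{n-1} k_p_x * q * v^(k+1)
With constant q=0.008, v=0.934579
Sum = 0.05445
NSP = 190955 * 0.05445
= 10397.4587


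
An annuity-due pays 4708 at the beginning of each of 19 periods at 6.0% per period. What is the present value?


PV_due = PMT * (1-(1+i)^(-n))/i * (1+i)
PV_immediate = 52532.4124
PV_due = 52532.4124 * 1.06
= 55684.3572


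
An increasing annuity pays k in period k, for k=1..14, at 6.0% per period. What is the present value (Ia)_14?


(Ia)_n = sum_{k=1}^{n} k * v^k, v = 1/(1+i)
v = 0.943396
Sum computed term by term:
(Ia)_14 = 61.0078


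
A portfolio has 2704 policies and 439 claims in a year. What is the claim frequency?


frequency = claims / policies
= 439 / 2704
= 0.1624


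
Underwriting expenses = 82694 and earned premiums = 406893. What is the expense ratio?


Expense ratio = expenses / premiums
= 82694 / 406893
= 0.2032


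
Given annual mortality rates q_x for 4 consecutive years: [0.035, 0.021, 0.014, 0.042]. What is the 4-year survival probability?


p_k = 1 - q_k for each year
Survival = product of (1 - q_k)
= 0.965 * 0.979 * 0.986 * 0.958
= 0.8924


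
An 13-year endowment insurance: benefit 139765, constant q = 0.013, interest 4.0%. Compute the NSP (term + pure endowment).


Term component = 16913.7542
Pure endowment = 13_p_x * v^13 * benefit = 0.843574 * 0.600574 * 139765 = 70808.9253
NSP = 87722.6794


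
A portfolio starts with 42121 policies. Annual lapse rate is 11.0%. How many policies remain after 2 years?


remaining = initial * (1 - lapse)^years
= 42121 * (1 - 0.11)^2
= 42121 * 0.7921
= 33364.0441


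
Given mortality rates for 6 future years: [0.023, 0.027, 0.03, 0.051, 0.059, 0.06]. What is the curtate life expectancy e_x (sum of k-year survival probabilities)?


e_x = sum_{k=1}^{n} k_p_x
k_p_x values:
  1_p_x = 0.977
  2_p_x = 0.950621
  3_p_x = 0.922102
  4_p_x = 0.875075
  5_p_x = 0.823446
  6_p_x = 0.774039
e_x = 5.3223


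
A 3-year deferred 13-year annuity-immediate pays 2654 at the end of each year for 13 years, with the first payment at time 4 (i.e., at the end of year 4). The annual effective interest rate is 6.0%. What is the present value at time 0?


PV at time 3 of the 13-year annuity-immediate:
a_n = 2654 * (1-(1+0.06)^(-13))/0.06 = 23495.0206
Discount back 3 years to time 0:
PV = 23495.0206 * (1+0.06)^(-3)
= 23495.0206 * 0.839619
= 19726.8723


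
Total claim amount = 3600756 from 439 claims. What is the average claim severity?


severity = total / number
= 3600756 / 439
= 8202.1777


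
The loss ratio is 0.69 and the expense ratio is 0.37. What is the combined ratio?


Combined ratio = loss ratio + expense ratio
= 0.69 + 0.37
= 1.06


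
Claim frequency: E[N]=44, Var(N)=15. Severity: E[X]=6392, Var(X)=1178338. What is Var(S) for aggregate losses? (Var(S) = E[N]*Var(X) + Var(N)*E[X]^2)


Var(S) = E[N]*Var(X) + Var(N)*E[X]^2
= 44*1178338 + 15*6392^2
= 51846872 + 612864960
= 6.6471e+08


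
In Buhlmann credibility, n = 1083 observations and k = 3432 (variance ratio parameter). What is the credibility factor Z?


Z = n / (n + k)
= 1083 / (1083 + 3432)
= 1083 / 4515
= 0.2399


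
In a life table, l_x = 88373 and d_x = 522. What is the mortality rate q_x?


q_x = d_x / l_x
= 522 / 88373
= 0.0059


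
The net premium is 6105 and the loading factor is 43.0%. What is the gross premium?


Gross = net * (1 + loading)
= 6105 * (1 + 0.43)
= 6105 * 1.43
= 8730.15


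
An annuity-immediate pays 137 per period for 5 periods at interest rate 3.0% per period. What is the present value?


PV = PMT * (1 - (1+i)^(-n)) / i
= 137 * (1 - (1+0.03)^(-5)) / 0.03
= 137 * (1 - 0.862609) / 0.03
= 137 * 4.579707
= 627.4199


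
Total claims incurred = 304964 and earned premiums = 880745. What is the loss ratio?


Loss ratio = claims / premiums
= 304964 / 880745
= 0.3463


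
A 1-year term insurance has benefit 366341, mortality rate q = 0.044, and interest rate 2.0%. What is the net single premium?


NSP = benefit * q * v
v = 1/(1+i) = 0.980392
NSP = 366341 * 0.044 * 0.980392
= 15802.9451


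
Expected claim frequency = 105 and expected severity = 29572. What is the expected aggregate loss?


E[S] = E[N] * E[X]
= 105 * 29572
= 3.1051e+06


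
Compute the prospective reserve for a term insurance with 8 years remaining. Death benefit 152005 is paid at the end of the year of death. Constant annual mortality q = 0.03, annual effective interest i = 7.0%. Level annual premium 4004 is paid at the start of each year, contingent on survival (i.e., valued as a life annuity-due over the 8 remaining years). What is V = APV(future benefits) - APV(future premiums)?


v = 1/(1+i) = 0.934579
APV(future benefits) per unit = sum_{k=0}^{7} k_p_x * q * v^(k+1) = 0.163156
APV(future benefits) = 152005 * 0.163156 = 24800.5686
Life annuity-due factor ä_{x:8} = sum_{k=0}^{7} k_p_x * v^k = 5.81924
APV(future premiums) = 4004 * 5.81924 = 23300.238
V = 24800.5686 - 23300.238
= 1500.3307


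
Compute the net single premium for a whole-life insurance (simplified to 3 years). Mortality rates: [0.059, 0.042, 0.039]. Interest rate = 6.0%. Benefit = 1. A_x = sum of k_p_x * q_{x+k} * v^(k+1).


v = 0.943396
Year 0: k_p_x=1.0, q=0.059, term=0.05566
Year 1: k_p_x=0.941, q=0.042, term=0.035174
Year 2: k_p_x=0.901478, q=0.039, term=0.029519
A_x = 0.1204


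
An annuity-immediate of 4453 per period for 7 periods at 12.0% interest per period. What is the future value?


FV = PMT * ((1+i)^n - 1) / i
= 4453 * ((1.12)^7 - 1) / 0.12
= 4453 * (2.210681 - 1) / 0.12
= 44926.3692


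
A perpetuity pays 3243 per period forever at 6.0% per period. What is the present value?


PV = PMT / i
= 3243 / 0.06
= 54050.0


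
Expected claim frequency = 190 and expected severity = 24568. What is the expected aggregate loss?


E[S] = E[N] * E[X]
= 190 * 24568
= 4.6679e+06


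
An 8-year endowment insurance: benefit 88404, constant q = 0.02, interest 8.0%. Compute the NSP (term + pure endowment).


Term component = 9553.9831
Pure endowment = 8_p_x * v^8 * benefit = 0.850763 * 0.540269 * 88404 = 40634.0843
NSP = 50188.0675


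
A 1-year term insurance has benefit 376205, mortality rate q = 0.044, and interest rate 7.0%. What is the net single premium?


NSP = benefit * q * v
v = 1/(1+i) = 0.934579
NSP = 376205 * 0.044 * 0.934579
= 15470.1121


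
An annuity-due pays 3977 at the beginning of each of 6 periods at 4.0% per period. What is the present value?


PV_due = PMT * (1-(1+i)^(-n))/i * (1+i)
PV_immediate = 20847.9783
PV_due = 20847.9783 * 1.04
= 21681.8974


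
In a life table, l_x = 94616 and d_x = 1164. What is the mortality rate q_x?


q_x = d_x / l_x
= 1164 / 94616
= 0.0123


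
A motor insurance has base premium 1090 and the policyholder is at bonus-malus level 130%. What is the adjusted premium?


adjusted = base * BM_level / 100
= 1090 * 130 / 100
= 1090 * 1.3
= 1417.0


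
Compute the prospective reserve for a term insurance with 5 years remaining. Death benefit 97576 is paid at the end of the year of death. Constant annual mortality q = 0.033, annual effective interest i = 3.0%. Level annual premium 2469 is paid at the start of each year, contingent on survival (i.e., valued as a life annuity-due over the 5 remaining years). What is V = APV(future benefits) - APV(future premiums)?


v = 1/(1+i) = 0.970874
APV(future benefits) per unit = sum_{k=0}^{4} k_p_x * q * v^(k+1) = 0.14176
APV(future benefits) = 97576 * 0.14176 = 13832.3759
Life annuity-due factor ä_{x:5} = sum_{k=0}^{4} k_p_x * v^k = 4.424631
APV(future premiums) = 2469 * 4.424631 = 10924.4139
V = 13832.3759 - 10924.4139
= 2907.962


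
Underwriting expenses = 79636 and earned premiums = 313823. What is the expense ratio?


Expense ratio = expenses / premiums
= 79636 / 313823
= 0.2538


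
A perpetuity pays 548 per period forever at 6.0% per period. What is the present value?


PV = PMT / i
= 548 / 0.06
= 9133.3333


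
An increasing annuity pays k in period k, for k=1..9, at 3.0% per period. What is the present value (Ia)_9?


(Ia)_n = sum_{k=1}^{n} k * v^k, v = 1/(1+i)
v = 0.970874
Sum computed term by term:
(Ia)_9 = 37.3981


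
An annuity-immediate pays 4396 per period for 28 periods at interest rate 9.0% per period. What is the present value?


PV = PMT * (1 - (1+i)^(-n)) / i
= 4396 * (1 - (1+0.09)^(-28)) / 0.09
= 4396 * (1 - 0.089548) / 0.09
= 4396 * 10.116128
= 44470.5003


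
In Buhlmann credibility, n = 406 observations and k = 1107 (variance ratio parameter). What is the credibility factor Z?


Z = n / (n + k)
= 406 / (406 + 1107)
= 406 / 1513
= 0.2683


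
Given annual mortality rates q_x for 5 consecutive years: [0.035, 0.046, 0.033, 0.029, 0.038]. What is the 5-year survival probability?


p_k = 1 - q_k for each year
Survival = product of (1 - q_k)
= 0.965 * 0.954 * 0.967 * 0.971 * 0.962
= 0.8316


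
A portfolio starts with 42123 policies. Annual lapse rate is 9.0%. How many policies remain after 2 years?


remaining = initial * (1 - lapse)^years
= 42123 * (1 - 0.09)^2
= 42123 * 0.8281
= 34882.0563


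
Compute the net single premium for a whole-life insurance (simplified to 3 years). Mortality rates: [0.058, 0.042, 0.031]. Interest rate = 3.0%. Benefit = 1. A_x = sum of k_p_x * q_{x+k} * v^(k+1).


v = 0.970874
Year 0: k_p_x=1.0, q=0.058, term=0.056311
Year 1: k_p_x=0.942, q=0.042, term=0.037293
Year 2: k_p_x=0.902436, q=0.031, term=0.025602
A_x = 0.1192


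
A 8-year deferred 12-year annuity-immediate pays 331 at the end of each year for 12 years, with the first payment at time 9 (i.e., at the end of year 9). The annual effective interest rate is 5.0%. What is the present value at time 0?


PV at time 8 of the 12-year annuity-immediate:
a_n = 331 * (1-(1+0.05)^(-12))/0.05 = 2933.7363
Discount back 8 years to time 0:
PV = 2933.7363 * (1+0.05)^(-8)
= 2933.7363 * 0.676839
= 1985.6682


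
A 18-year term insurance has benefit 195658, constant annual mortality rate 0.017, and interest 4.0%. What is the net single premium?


NSP = benefit * sum_{k=0}^{n-1} k_p_x * q * v^(k+1)
With constant q=0.017, v=0.961538
Sum = 0.190118
NSP = 195658 * 0.190118
= 37198.0755


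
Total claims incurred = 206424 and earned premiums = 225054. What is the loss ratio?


Loss ratio = claims / premiums
= 206424 / 225054
= 0.9172


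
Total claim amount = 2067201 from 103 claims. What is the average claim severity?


severity = total / number
= 2067201 / 103
= 20069.9126


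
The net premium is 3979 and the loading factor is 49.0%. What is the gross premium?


Gross = net * (1 + loading)
= 3979 * (1 + 0.49)
= 3979 * 1.49
= 5928.71


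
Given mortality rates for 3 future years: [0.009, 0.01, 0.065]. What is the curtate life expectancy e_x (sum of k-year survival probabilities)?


e_x = sum_{k=1}^{n} k_p_x
k_p_x values:
  1_p_x = 0.991
  2_p_x = 0.98109
  3_p_x = 0.917319
e_x = 2.8894


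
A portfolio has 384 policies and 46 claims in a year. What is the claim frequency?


frequency = claims / policies
= 46 / 384
= 0.1198


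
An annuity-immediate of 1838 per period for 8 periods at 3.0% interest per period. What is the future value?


FV = PMT * ((1+i)^n - 1) / i
= 1838 * ((1.03)^8 - 1) / 0.03
= 1838 * (1.26677 - 1) / 0.03
= 16344.1137


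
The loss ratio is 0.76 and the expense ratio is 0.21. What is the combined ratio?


Combined ratio = loss ratio + expense ratio
= 0.76 + 0.21
= 0.97


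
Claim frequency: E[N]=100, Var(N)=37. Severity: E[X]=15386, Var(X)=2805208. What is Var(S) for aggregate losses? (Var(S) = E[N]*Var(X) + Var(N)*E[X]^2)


Var(S) = E[N]*Var(X) + Var(N)*E[X]^2
= 100*2805208 + 37*15386^2
= 280520800 + 8758972852
= 9.0395e+09


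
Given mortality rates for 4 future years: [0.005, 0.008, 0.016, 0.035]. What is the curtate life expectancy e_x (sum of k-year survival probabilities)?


e_x = sum_{k=1}^{n} k_p_x
k_p_x values:
  1_p_x = 0.995
  2_p_x = 0.98704
  3_p_x = 0.971247
  4_p_x = 0.937254
e_x = 3.8905


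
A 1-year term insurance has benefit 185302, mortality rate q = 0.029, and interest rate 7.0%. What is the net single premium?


NSP = benefit * q * v
v = 1/(1+i) = 0.934579
NSP = 185302 * 0.029 * 0.934579
= 5022.2037


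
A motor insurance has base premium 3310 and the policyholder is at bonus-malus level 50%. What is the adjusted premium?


adjusted = base * BM_level / 100
= 3310 * 50 / 100
= 3310 * 0.5
= 1655.0


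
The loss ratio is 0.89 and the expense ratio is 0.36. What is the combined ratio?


Combined ratio = loss ratio + expense ratio
= 0.89 + 0.36
= 1.25


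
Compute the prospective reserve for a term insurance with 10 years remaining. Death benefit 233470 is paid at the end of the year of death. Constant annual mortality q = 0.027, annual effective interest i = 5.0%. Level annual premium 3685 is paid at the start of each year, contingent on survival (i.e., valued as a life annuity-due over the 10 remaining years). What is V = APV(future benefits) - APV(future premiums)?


v = 1/(1+i) = 0.952381
APV(future benefits) per unit = sum_{k=0}^{9} k_p_x * q * v^(k+1) = 0.186927
APV(future benefits) = 233470 * 0.186927 = 43641.8045
Life annuity-due factor ä_{x:10} = sum_{k=0}^{9} k_p_x * v^k = 7.269376
APV(future premiums) = 3685 * 7.269376 = 26787.6517
V = 43641.8045 - 26787.6517
= 16854.1528


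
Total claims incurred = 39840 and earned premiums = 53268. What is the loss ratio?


Loss ratio = claims / premiums
= 39840 / 53268
= 0.7479


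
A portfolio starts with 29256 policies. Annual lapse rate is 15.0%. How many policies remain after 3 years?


remaining = initial * (1 - lapse)^years
= 29256 * (1 - 0.15)^3
= 29256 * 0.614125
= 17966.841


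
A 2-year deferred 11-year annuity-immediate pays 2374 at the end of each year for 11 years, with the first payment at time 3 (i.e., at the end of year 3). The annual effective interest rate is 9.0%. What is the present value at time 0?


PV at time 2 of the 11-year annuity-immediate:
a_n = 2374 * (1-(1+0.09)^(-11))/0.09 = 16155.5224
Discount back 2 years to time 0:
PV = 16155.5224 * (1+0.09)^(-2)
= 16155.5224 * 0.84168
= 13597.78


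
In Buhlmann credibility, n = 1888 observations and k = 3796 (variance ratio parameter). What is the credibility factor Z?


Z = n / (n + k)
= 1888 / (1888 + 3796)
= 1888 / 5684
= 0.3322


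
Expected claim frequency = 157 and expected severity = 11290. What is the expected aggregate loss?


E[S] = E[N] * E[X]
= 157 * 11290
= 1.7725e+06


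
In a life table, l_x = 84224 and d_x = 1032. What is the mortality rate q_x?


q_x = d_x / l_x
= 1032 / 84224
= 0.0123


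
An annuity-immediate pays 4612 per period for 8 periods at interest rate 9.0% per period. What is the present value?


PV = PMT * (1 - (1+i)^(-n)) / i
= 4612 * (1 - (1+0.09)^(-8)) / 0.09
= 4612 * (1 - 0.501866) / 0.09
= 4612 * 5.534819
= 25526.5858


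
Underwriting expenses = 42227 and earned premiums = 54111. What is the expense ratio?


Expense ratio = expenses / premiums
= 42227 / 54111
= 0.7804


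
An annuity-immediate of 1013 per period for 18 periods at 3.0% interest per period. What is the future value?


FV = PMT * ((1+i)^n - 1) / i
= 1013 * ((1.03)^18 - 1) / 0.03
= 1013 * (1.702433 - 1) / 0.03
= 23718.823


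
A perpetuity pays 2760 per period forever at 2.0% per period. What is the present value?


PV = PMT / i
= 2760 / 0.02
= 138000.0


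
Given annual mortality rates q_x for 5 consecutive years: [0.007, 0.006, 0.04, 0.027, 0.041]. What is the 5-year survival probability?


p_k = 1 - q_k for each year
Survival = product of (1 - q_k)
= 0.993 * 0.994 * 0.96 * 0.973 * 0.959
= 0.8842


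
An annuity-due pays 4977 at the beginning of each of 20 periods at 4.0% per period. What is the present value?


PV_due = PMT * (1-(1+i)^(-n))/i * (1+i)
PV_immediate = 67639.0542
PV_due = 67639.0542 * 1.04
= 70344.6164


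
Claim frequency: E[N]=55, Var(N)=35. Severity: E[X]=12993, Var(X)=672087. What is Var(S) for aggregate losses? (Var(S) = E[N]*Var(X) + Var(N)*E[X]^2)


Var(S) = E[N]*Var(X) + Var(N)*E[X]^2
= 55*672087 + 35*12993^2
= 36964785 + 5908631715
= 5.9456e+09


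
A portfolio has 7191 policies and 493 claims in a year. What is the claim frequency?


frequency = claims / policies
= 493 / 7191
= 0.0686


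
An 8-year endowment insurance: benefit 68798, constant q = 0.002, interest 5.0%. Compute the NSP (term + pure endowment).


Term component = 883.5636
Pure endowment = 8_p_x * v^8 * benefit = 0.984112 * 0.676839 * 68798 = 45825.3458
NSP = 46708.9094


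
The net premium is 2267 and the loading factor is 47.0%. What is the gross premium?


Gross = net * (1 + loading)
= 2267 * (1 + 0.47)
= 2267 * 1.47
= 3332.49


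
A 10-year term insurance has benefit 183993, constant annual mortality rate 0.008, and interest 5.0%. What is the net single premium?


NSP = benefit * sum_{k=0}^{n-1} k_p_x * q * v^(k+1)
With constant q=0.008, v=0.952381
Sum = 0.059789
NSP = 183993 * 0.059789
= 11000.724


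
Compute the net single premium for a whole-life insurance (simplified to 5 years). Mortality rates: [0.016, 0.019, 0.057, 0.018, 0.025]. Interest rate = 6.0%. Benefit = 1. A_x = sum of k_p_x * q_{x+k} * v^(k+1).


v = 0.943396
Year 0: k_p_x=1.0, q=0.016, term=0.015094
Year 1: k_p_x=0.984, q=0.019, term=0.016639
Year 2: k_p_x=0.965304, q=0.057, term=0.046198
Year 3: k_p_x=0.910282, q=0.018, term=0.012979
Year 4: k_p_x=0.893897, q=0.025, term=0.016699
A_x = 0.1076


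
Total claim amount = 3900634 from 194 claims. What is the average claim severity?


severity = total / number
= 3900634 / 194
= 20106.3608


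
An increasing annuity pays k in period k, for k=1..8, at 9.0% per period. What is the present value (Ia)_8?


(Ia)_n = sum_{k=1}^{n} k * v^k, v = 1/(1+i)
v = 0.917431
Sum computed term by term:
(Ia)_8 = 22.4225


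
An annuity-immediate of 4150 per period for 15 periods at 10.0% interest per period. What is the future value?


FV = PMT * ((1+i)^n - 1) / i
= 4150 * ((1.1)^15 - 1) / 0.1
= 4150 * (4.177248 - 1) / 0.1
= 131855.799


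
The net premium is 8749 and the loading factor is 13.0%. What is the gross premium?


Gross = net * (1 + loading)
= 8749 * (1 + 0.13)
= 8749 * 1.13
= 9886.37


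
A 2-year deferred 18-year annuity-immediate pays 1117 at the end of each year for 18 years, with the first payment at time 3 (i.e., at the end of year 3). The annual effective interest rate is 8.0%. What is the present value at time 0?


PV at time 2 of the 18-year annuity-immediate:
a_n = 1117 * (1-(1+0.08)^(-18))/0.08 = 10468.3979
Discount back 2 years to time 0:
PV = 10468.3979 * (1+0.08)^(-2)
= 10468.3979 * 0.857339
= 8974.9639


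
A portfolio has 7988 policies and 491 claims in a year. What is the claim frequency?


frequency = claims / policies
= 491 / 7988
= 0.0615


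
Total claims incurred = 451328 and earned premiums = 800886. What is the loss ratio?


Loss ratio = claims / premiums
= 451328 / 800886
= 0.5635


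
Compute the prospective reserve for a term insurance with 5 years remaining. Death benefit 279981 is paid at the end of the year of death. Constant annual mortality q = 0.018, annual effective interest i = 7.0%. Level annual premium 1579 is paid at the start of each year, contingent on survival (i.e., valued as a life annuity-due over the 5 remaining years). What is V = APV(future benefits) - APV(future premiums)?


v = 1/(1+i) = 0.934579
APV(future benefits) per unit = sum_{k=0}^{4} k_p_x * q * v^(k+1) = 0.071369
APV(future benefits) = 279981 * 0.071369 = 19981.8837
Life annuity-due factor ä_{x:5} = sum_{k=0}^{4} k_p_x * v^k = 4.242474
APV(future premiums) = 1579 * 4.242474 = 6698.8657
V = 19981.8837 - 6698.8657
= 13283.0181


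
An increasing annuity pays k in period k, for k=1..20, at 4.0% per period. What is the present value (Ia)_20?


(Ia)_n = sum_{k=1}^{n} k * v^k, v = 1/(1+i)
v = 0.961538
Sum computed term by term:
(Ia)_20 = 125.155


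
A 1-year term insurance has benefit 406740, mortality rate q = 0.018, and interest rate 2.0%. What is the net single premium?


NSP = benefit * q * v
v = 1/(1+i) = 0.980392
NSP = 406740 * 0.018 * 0.980392
= 7177.7647


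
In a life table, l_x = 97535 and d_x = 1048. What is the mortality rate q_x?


q_x = d_x / l_x
= 1048 / 97535
= 0.0107


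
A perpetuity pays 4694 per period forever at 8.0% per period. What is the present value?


PV = PMT / i
= 4694 / 0.08
= 58675.0


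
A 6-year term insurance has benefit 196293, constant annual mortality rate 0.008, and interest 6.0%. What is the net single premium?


NSP = benefit * sum_{k=0}^{n-1} k_p_x * q * v^(k+1)
With constant q=0.008, v=0.943396
Sum = 0.038613
NSP = 196293 * 0.038613
= 7579.4034


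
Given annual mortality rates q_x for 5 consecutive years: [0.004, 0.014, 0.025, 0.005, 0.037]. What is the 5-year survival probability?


p_k = 1 - q_k for each year
Survival = product of (1 - q_k)
= 0.996 * 0.986 * 0.975 * 0.995 * 0.963
= 0.9175


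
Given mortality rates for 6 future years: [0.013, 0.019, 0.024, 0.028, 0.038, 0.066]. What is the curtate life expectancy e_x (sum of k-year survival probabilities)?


e_x = sum_{k=1}^{n} k_p_x
k_p_x values:
  1_p_x = 0.987
  2_p_x = 0.968247
  3_p_x = 0.945009
  4_p_x = 0.918549
  5_p_x = 0.883644
  6_p_x = 0.825323
e_x = 5.5278


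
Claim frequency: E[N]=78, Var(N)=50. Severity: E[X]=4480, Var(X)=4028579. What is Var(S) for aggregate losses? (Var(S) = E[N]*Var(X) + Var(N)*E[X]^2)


Var(S) = E[N]*Var(X) + Var(N)*E[X]^2
= 78*4028579 + 50*4480^2
= 314229162 + 1003520000
= 1.3177e+09


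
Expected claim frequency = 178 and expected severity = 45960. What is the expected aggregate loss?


E[S] = E[N] * E[X]
= 178 * 45960
= 8.1809e+06


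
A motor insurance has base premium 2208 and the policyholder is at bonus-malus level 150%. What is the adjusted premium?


adjusted = base * BM_level / 100
= 2208 * 150 / 100
= 2208 * 1.5
= 3312.0


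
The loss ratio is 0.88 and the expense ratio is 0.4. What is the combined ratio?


Combined ratio = loss ratio + expense ratio
= 0.88 + 0.4
= 1.28


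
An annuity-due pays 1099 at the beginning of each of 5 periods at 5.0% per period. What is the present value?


PV_due = PMT * (1-(1+i)^(-n))/i * (1+i)
PV_immediate = 4758.0949
PV_due = 4758.0949 * 1.05
= 4995.9996


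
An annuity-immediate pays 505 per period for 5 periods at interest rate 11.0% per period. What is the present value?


PV = PMT * (1 - (1+i)^(-n)) / i
= 505 * (1 - (1+0.11)^(-5)) / 0.11
= 505 * (1 - 0.593451) / 0.11
= 505 * 3.695897
= 1866.428


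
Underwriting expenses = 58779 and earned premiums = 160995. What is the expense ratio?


Expense ratio = expenses / premiums
= 58779 / 160995
= 0.3651


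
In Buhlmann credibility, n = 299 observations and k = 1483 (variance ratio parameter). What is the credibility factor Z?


Z = n / (n + k)
= 299 / (299 + 1483)
= 299 / 1782
= 0.1678


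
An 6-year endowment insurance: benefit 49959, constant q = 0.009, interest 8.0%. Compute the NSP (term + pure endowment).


Term component = 2036.49
Pure endowment = 6_p_x * v^6 * benefit = 0.947201 * 0.63017 * 49959 = 29820.3771
NSP = 31856.867


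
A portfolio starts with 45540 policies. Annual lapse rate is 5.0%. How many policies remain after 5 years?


remaining = initial * (1 - lapse)^years
= 45540 * (1 - 0.05)^5
= 45540 * 0.773781
= 35237.9839


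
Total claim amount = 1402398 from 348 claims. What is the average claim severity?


severity = total / number
= 1402398 / 348
= 4029.8793


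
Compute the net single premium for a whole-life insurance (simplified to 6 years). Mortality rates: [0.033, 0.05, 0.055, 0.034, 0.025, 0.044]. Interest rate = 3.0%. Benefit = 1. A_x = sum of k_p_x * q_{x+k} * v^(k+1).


v = 0.970874
Year 0: k_p_x=1.0, q=0.033, term=0.032039
Year 1: k_p_x=0.967, q=0.05, term=0.045575
Year 2: k_p_x=0.91865, q=0.055, term=0.046238
Year 3: k_p_x=0.868124, q=0.034, term=0.026225
Year 4: k_p_x=0.838608, q=0.025, term=0.018085
Year 5: k_p_x=0.817643, q=0.044, term=0.03013
A_x = 0.1983


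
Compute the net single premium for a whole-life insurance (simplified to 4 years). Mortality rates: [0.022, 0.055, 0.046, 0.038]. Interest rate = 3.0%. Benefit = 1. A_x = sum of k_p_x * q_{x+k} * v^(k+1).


v = 0.970874
Year 0: k_p_x=1.0, q=0.022, term=0.021359
Year 1: k_p_x=0.978, q=0.055, term=0.050702
Year 2: k_p_x=0.92421, q=0.046, term=0.038906
Year 3: k_p_x=0.881696, q=0.038, term=0.029768
A_x = 0.1407


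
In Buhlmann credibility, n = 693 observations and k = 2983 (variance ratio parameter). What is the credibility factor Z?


Z = n / (n + k)
= 693 / (693 + 2983)
= 693 / 3676
= 0.1885


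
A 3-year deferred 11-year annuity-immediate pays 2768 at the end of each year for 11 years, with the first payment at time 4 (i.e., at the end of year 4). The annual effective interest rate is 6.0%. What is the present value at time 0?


PV at time 3 of the 11-year annuity-immediate:
a_n = 2768 * (1-(1+0.06)^(-11))/0.06 = 21830.8688
Discount back 3 years to time 0:
PV = 21830.8688 * (1+0.06)^(-3)
= 21830.8688 * 0.839619
= 18329.6184


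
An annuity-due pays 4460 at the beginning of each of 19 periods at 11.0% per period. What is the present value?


PV_due = PMT * (1-(1+i)^(-n))/i * (1+i)
PV_immediate = 34963.2522
PV_due = 34963.2522 * 1.11
= 38809.2099


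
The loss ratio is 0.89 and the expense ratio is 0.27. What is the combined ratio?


Combined ratio = loss ratio + expense ratio
= 0.89 + 0.27
= 1.16


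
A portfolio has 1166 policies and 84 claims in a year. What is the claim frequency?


frequency = claims / policies
= 84 / 1166
= 0.072


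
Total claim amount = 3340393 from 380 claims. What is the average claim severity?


severity = total / number
= 3340393 / 380
= 8790.5079


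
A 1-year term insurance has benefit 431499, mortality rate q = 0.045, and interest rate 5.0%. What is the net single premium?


NSP = benefit * q * v
v = 1/(1+i) = 0.952381
NSP = 431499 * 0.045 * 0.952381
= 18492.8143


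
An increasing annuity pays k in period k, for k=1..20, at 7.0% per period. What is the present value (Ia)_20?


(Ia)_n = sum_{k=1}^{n} k * v^k, v = 1/(1+i)
v = 0.934579
Sum computed term by term:
(Ia)_20 = 88.1031


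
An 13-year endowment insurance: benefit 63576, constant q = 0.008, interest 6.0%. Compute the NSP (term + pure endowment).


Term component = 4320.5284
Pure endowment = 13_p_x * v^13 * benefit = 0.900848 * 0.468839 * 63576 = 26851.5085
NSP = 31172.0369


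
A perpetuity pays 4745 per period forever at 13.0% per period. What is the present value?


PV = PMT / i
= 4745 / 0.13
= 36500.0


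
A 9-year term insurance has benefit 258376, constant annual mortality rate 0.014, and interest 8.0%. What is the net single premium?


NSP = benefit * sum_{k=0}^{n-1} k_p_x * q * v^(k+1)
With constant q=0.014, v=0.925926
Sum = 0.08331
NSP = 258376 * 0.08331
= 21525.2438


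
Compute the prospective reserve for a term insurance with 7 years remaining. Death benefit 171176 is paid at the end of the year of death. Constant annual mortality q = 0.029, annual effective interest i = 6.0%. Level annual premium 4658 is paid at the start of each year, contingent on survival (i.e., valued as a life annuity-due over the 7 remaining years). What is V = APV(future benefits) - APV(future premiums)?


v = 1/(1+i) = 0.943396
APV(future benefits) per unit = sum_{k=0}^{6} k_p_x * q * v^(k+1) = 0.149482
APV(future benefits) = 171176 * 0.149482 = 25587.749
Life annuity-due factor ä_{x:7} = sum_{k=0}^{6} k_p_x * v^k = 5.463829
APV(future premiums) = 4658 * 5.463829 = 25450.5142
V = 25587.749 - 25450.5142
= 137.2349


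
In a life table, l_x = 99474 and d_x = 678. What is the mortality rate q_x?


q_x = d_x / l_x
= 678 / 99474
= 0.0068


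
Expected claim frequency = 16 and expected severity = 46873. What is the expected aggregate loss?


E[S] = E[N] * E[X]
= 16 * 46873
= 749968


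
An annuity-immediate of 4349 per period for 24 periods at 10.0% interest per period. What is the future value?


FV = PMT * ((1+i)^n - 1) / i
= 4349 * ((1.1)^24 - 1) / 0.1
= 4349 * (9.849733 - 1) / 0.1
= 384874.8741


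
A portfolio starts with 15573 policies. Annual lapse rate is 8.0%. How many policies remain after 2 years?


remaining = initial * (1 - lapse)^years
= 15573 * (1 - 0.08)^2
= 15573 * 0.8464
= 13180.9872


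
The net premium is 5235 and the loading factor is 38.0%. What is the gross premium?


Gross = net * (1 + loading)
= 5235 * (1 + 0.38)
= 5235 * 1.38
= 7224.3


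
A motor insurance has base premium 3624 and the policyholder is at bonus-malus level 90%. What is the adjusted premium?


adjusted = base * BM_level / 100
= 3624 * 90 / 100
= 3624 * 0.9
= 3261.6


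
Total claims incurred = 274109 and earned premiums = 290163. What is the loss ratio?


Loss ratio = claims / premiums
= 274109 / 290163
= 0.9447


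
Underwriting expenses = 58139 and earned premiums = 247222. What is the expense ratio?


Expense ratio = expenses / premiums
= 58139 / 247222
= 0.2352


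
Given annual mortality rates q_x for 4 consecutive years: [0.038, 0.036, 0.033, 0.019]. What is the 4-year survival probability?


p_k = 1 - q_k for each year
Survival = product of (1 - q_k)
= 0.962 * 0.964 * 0.967 * 0.981
= 0.8797


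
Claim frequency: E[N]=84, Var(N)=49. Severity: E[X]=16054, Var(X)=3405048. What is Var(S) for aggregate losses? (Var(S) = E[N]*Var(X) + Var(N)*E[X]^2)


Var(S) = E[N]*Var(X) + Var(N)*E[X]^2
= 84*3405048 + 49*16054^2
= 286024032 + 12628814884
= 1.2915e+10


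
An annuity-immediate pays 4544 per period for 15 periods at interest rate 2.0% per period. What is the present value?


PV = PMT * (1 - (1+i)^(-n)) / i
= 4544 * (1 - (1+0.02)^(-15)) / 0.02
= 4544 * (1 - 0.743015) / 0.02
= 4544 * 12.849264
= 58387.0533


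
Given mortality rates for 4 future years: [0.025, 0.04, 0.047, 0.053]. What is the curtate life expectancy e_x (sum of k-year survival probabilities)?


e_x = sum_{k=1}^{n} k_p_x
k_p_x values:
  1_p_x = 0.975
  2_p_x = 0.936
  3_p_x = 0.892008
  4_p_x = 0.844732
e_x = 3.6477


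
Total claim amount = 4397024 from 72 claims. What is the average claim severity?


severity = total / number
= 4397024 / 72
= 61069.7778


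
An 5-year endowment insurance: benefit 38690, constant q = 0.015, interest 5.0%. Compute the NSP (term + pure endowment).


Term component = 2441.9486
Pure endowment = 5_p_x * v^5 * benefit = 0.927217 * 0.783526 * 38690 = 28108.2228
NSP = 30550.1714


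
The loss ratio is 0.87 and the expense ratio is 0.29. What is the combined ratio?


Combined ratio = loss ratio + expense ratio
= 0.87 + 0.29
= 1.16


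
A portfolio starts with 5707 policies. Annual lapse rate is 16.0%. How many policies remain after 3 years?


remaining = initial * (1 - lapse)^years
= 5707 * (1 - 0.16)^3
= 5707 * 0.592704
= 3382.5617


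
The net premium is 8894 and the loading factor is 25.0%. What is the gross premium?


Gross = net * (1 + loading)
= 8894 * (1 + 0.25)
= 8894 * 1.25
= 11117.5


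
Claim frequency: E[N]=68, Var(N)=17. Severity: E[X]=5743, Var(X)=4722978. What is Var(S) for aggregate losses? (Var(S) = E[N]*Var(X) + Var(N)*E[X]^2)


Var(S) = E[N]*Var(X) + Var(N)*E[X]^2
= 68*4722978 + 17*5743^2
= 321162504 + 560694833
= 8.8186e+08


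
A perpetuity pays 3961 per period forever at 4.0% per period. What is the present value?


PV = PMT / i
= 3961 / 0.04
= 99025.0


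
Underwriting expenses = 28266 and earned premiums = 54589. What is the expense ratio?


Expense ratio = expenses / premiums
= 28266 / 54589
= 0.5178


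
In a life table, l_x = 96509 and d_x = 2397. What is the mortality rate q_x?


q_x = d_x / l_x
= 2397 / 96509
= 0.0248


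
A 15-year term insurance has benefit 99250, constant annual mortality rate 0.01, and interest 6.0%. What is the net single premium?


NSP = benefit * sum_{k=0}^{n-1} k_p_x * q * v^(k+1)
With constant q=0.01, v=0.943396
Sum = 0.09159
NSP = 99250 * 0.09159
= 9090.2749


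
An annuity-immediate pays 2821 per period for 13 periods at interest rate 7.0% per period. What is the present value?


PV = PMT * (1 - (1+i)^(-n)) / i
= 2821 * (1 - (1+0.07)^(-13)) / 0.07
= 2821 * (1 - 0.414964) / 0.07
= 2821 * 8.357651
= 23576.9328


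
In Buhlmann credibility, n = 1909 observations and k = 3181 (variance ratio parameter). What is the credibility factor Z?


Z = n / (n + k)
= 1909 / (1909 + 3181)
= 1909 / 5090
= 0.375


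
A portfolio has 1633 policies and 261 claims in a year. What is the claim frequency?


frequency = claims / policies
= 261 / 1633
= 0.1598


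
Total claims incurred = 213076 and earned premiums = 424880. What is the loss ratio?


Loss ratio = claims / premiums
= 213076 / 424880
= 0.5015


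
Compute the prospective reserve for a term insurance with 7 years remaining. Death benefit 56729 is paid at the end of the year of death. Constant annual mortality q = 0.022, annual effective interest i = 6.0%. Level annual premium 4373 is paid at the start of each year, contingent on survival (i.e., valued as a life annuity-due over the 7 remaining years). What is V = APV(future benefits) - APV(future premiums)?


v = 1/(1+i) = 0.943396
APV(future benefits) per unit = sum_{k=0}^{6} k_p_x * q * v^(k+1) = 0.115592
APV(future benefits) = 56729 * 0.115592 = 6557.443
Life annuity-due factor ä_{x:7} = sum_{k=0}^{6} k_p_x * v^k = 5.569453
APV(future premiums) = 4373 * 5.569453 = 24355.22
V = 6557.443 - 24355.22
= -17797.777


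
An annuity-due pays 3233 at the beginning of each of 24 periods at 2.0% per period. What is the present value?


PV_due = PMT * (1-(1+i)^(-n))/i * (1+i)
PV_immediate = 61148.7215
PV_due = 61148.7215 * 1.02
= 62371.6959


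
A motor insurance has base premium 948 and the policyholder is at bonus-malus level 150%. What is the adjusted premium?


adjusted = base * BM_level / 100
= 948 * 150 / 100
= 948 * 1.5
= 1422.0


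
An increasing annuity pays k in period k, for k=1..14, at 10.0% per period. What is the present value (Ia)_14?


(Ia)_n = sum_{k=1}^{n} k * v^k, v = 1/(1+i)
v = 0.909091
Sum computed term by term:
(Ia)_14 = 44.1672


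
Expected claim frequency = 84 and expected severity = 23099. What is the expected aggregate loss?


E[S] = E[N] * E[X]
= 84 * 23099
= 1.9403e+06


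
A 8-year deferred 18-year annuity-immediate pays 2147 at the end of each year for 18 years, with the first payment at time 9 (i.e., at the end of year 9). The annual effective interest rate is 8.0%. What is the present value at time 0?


PV at time 8 of the 18-year annuity-immediate:
a_n = 2147 * (1-(1+0.08)^(-18))/0.08 = 20121.4417
Discount back 8 years to time 0:
PV = 20121.4417 * (1+0.08)^(-8)
= 20121.4417 * 0.540269
= 10870.9889


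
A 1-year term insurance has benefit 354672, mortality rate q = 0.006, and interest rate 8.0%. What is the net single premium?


NSP = benefit * q * v
v = 1/(1+i) = 0.925926
NSP = 354672 * 0.006 * 0.925926
= 1970.4


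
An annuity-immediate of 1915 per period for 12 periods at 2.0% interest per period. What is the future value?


FV = PMT * ((1+i)^n - 1) / i
= 1915 * ((1.02)^12 - 1) / 0.02
= 1915 * (1.268242 - 1) / 0.02
= 25684.1518


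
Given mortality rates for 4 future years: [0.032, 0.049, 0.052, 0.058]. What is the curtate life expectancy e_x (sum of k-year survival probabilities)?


e_x = sum_{k=1}^{n} k_p_x
k_p_x values:
  1_p_x = 0.968
  2_p_x = 0.920568
  3_p_x = 0.872698
  4_p_x = 0.822082
e_x = 3.5833


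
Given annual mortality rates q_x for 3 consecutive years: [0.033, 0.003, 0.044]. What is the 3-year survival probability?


p_k = 1 - q_k for each year
Survival = product of (1 - q_k)
= 0.967 * 0.997 * 0.956
= 0.9217


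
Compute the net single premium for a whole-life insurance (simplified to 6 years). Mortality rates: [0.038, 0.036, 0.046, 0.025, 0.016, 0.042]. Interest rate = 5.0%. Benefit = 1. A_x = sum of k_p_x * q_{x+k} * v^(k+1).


v = 0.952381
Year 0: k_p_x=1.0, q=0.038, term=0.03619
Year 1: k_p_x=0.962, q=0.036, term=0.031412
Year 2: k_p_x=0.927368, q=0.046, term=0.03685
Year 3: k_p_x=0.884709, q=0.025, term=0.018196
Year 4: k_p_x=0.862591, q=0.016, term=0.010814
Year 5: k_p_x=0.84879, q=0.042, term=0.026602
A_x = 0.1601


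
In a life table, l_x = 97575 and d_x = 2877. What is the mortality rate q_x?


q_x = d_x / l_x
= 2877 / 97575
= 0.0295


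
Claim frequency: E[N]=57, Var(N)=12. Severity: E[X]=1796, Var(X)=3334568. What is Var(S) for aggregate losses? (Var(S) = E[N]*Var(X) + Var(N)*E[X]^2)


Var(S) = E[N]*Var(X) + Var(N)*E[X]^2
= 57*3334568 + 12*1796^2
= 190070376 + 38707392
= 2.2878e+08


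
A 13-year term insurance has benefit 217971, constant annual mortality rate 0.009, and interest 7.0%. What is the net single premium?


NSP = benefit * sum_{k=0}^{n-1} k_p_x * q * v^(k+1)
With constant q=0.009, v=0.934579
Sum = 0.071892
NSP = 217971 * 0.071892
= 15670.3028


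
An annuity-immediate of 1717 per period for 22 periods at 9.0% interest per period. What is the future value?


FV = PMT * ((1+i)^n - 1) / i
= 1717 * ((1.09)^22 - 1) / 0.09
= 1717 * (6.6586 - 1) / 0.09
= 107953.5216


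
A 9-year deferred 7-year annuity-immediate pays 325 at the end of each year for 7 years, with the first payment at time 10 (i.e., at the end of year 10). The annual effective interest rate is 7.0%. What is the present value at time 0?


PV at time 9 of the 7-year annuity-immediate:
a_n = 325 * (1-(1+0.07)^(-7))/0.07 = 1751.5191
Discount back 9 years to time 0:
PV = 1751.5191 * (1+0.07)^(-9)
= 1751.5191 * 0.543934
= 952.7103


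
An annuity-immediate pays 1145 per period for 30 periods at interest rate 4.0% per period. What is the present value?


PV = PMT * (1 - (1+i)^(-n)) / i
= 1145 * (1 - (1+0.04)^(-30)) / 0.04
= 1145 * (1 - 0.308319) / 0.04
= 1145 * 17.292033
= 19799.3781


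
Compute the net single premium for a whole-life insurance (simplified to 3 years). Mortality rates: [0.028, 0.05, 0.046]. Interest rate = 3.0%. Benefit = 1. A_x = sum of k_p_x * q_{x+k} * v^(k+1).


v = 0.970874
Year 0: k_p_x=1.0, q=0.028, term=0.027184
Year 1: k_p_x=0.972, q=0.05, term=0.04581
Year 2: k_p_x=0.9234, q=0.046, term=0.038872
A_x = 0.1119
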